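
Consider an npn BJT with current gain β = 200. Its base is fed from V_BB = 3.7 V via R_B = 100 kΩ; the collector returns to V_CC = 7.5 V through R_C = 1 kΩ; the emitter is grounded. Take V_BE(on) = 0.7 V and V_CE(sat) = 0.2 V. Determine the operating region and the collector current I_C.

Assume active. Base-emitter loop: I_B = (V_BB − V_BE)/R_B = (3.7 − 0.7)/100 = 0.03 mA.
I_C = β·I_B = 200×0.03 = 6 mA.
V_CE = V_CC − I_C·R_C = 7.5 − 6×1 = 1.5 V > V_CE(sat), so the active-region assumption holds.

active; I_C ≈ 6 mA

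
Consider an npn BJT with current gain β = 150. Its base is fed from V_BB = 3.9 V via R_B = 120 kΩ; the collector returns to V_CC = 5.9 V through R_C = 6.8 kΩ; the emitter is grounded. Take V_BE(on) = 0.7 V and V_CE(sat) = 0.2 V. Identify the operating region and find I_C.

saturation; I_C ≈ 0.84 mA

Assume active: I_B = (3.9 − 0.7)/120 = 0.0267 mA, giving I_C = β·I_B = 4 mA.
But then V_CE = 5.9 − 4×6.8 = -21.3 V < V_CE(sat) = 0.2 V — impossible in the active region.
So the transistor is saturated. With V_CE = 0.2 V, I_C = (V_CC − 0.2)/R_C = 5.7/6.8 = 0.838 mA.
Check: β·I_B = 4 mA > I_C = 0.838 mA, confirming saturation.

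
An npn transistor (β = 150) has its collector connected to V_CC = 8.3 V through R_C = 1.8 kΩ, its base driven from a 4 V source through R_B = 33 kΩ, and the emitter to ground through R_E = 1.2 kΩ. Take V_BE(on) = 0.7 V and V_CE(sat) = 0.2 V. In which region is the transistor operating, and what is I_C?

Assume active. Base-emitter loop: I_B = (V_BB − V_BE)/(R_B + (β+1)R_E) = (4 − 0.7)/(33 + 151×1.2) = 0.0154 mA.
I_C = β·I_B = 150×0.0154 = 2.31 mA.
V_CE = V_CC − I_C·R_C − I_E·R_E = 8.3 − 2.31×1.8 − 2.33×1.2 = 1.35 V > V_CE(sat), so the active-region assumption holds.

active; I_C ≈ 2.3 mA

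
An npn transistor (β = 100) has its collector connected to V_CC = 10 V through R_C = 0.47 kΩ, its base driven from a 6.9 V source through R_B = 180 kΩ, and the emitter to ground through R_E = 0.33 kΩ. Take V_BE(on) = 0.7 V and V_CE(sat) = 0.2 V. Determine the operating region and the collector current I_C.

Assume active. Base-emitter loop: I_B = (V_BB − V_BE)/(R_B + (β+1)R_E) = (6.9 − 0.7)/(180 + 101×0.33) = 0.0291 mA.
I_C = β·I_B = 100×0.0291 = 2.91 mA.
V_CE = V_CC − I_C·R_C − I_E·R_E = 10 − 2.91×0.47 − 2.94×0.33 = 7.67 V > V_CE(sat), so the active-region assumption holds.

active; I_C ≈ 2.9 mA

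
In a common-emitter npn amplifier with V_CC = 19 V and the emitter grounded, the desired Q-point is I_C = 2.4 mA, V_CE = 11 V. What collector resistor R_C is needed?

Collector loop: V_CC = I_C·R_C + V_CE.
R_C = (V_CC − V_CE)/I_C = (19 − 11)/2.4 = 3.33 kΩ.

R_C ≈ 3.3 kΩ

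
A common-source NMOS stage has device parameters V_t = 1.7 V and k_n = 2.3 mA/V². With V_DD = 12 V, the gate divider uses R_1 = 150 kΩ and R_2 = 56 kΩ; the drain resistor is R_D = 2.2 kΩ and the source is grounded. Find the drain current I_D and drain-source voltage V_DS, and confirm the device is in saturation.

I_D ≈ 2.8 mA, V_DS ≈ 5.8 V

V_G = V_DD·R_2/(R_1+R_2) = 12×56/206 = 3.26 V. With the source grounded, V_GS = V_G = 3.26 V.
Assume saturation: I_D = (k_n/2)(V_GS − V_t)² = (2.3/2)×(3.26 − 1.7)² = 1.15×1.56² = 2.81 mA.
V_DS = V_DD − I_D·R_D = 12 − 2.81×2.2 = 5.83 V.
Saturation requires V_DS ≥ V_GS − V_t = 1.56 V; 5.83 ≥ 1.56 ✓.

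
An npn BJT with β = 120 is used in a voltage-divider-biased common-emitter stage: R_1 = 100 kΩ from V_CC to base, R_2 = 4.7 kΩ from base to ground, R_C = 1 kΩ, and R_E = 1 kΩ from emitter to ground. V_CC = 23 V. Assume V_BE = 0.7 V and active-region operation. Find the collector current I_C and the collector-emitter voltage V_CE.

I_C ≈ 0.32 mA, V_CE ≈ 22 V

Thevenize the base divider: V_Th = V_CC·R_2/(R_1+R_2) = 23×4.7/105 = 1.03 V, R_Th = R_1‖R_2 = 4.49 kΩ.
Base-emitter loop: V_Th = I_B·R_Th + V_BE + (β+1)I_B·R_E, so I_B = (1.03 − 0.7) / (4.49 + 121×1) = 0.00265 mA.
I_C = β·I_B = 120×0.00265 = 0.318 mA, and I_E = (β+1)I_B = 0.321 mA.
V_CE = V_CC − I_C·R_C − I_E·R_E = 23 − 0.318×1 − 0.321×1 = 22.4 V.
V_CE = 22.4 V > 0.2 V confirms active-region operation.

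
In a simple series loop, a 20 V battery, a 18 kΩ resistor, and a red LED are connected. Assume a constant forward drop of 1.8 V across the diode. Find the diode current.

KVL around the loop: 20 = V_D + I·R = 1.8 + I × 18 kΩ.
So I = (20 − 1.8) / 18 kΩ = 18.2 / 18 = 1.01 mA.

I ≈ 1 mA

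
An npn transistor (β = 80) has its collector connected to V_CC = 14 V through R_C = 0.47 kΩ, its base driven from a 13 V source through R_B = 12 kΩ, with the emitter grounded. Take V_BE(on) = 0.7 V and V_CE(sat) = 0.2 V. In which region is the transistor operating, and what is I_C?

Assume active: I_B = (13 − 0.7)/12 = 1.03 mA, giving I_C = β·I_B = 82 mA.
But then V_CE = 14 − 82×0.47 = -24.5 V < V_CE(sat) = 0.2 V — impossible in the active region.
So the transistor is saturated. With V_CE = 0.2 V, I_C = (V_CC − 0.2)/R_C = 13.8/0.47 = 29.4 mA.
Check: β·I_B = 82 mA > I_C = 29.4 mA, confirming saturation.

saturation; I_C ≈ 29 mA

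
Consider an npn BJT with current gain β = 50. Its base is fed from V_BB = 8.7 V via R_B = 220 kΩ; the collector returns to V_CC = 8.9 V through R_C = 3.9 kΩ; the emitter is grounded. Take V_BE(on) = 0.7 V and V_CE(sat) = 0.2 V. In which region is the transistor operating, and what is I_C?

active; I_C ≈ 1.8 mA

Assume active. Base-emitter loop: I_B = (V_BB − V_BE)/R_B = (8.7 − 0.7)/220 = 0.0364 mA.
I_C = β·I_B = 50×0.0364 = 1.82 mA.
V_CE = V_CC − I_C·R_C = 8.9 − 1.82×3.9 = 1.81 V > V_CE(sat), so the active-region assumption holds.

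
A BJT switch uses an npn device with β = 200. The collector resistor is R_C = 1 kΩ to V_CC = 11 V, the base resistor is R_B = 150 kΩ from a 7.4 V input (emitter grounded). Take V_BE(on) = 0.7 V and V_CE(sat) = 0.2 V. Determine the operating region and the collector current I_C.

active; I_C ≈ 8.9 mA

Assume active. Base-emitter loop: I_B = (V_BB − V_BE)/R_B = (7.4 − 0.7)/150 = 0.0447 mA.
I_C = β·I_B = 200×0.0447 = 8.93 mA.
V_CE = V_CC − I_C·R_C = 11 − 8.93×1 = 2.07 V > V_CE(sat), so the active-region assumption holds.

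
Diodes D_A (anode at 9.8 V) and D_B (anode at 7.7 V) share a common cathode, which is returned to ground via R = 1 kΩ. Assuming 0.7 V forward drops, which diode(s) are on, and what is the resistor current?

Only D_A conducts; I_R ≈ 9.1 mA

Assume both conduct. Then node N would need to be at both 9.8−0.7 = 9.1 V and 7.7−0.7 = 7 V, which is impossible.
Assume only D_A conducts: V_N = 9.8 − 0.7 = 9.1 V, so I_R = 9.1/1 = 9.1 mA.
Check D_B: its anode-to-cathode voltage is 7.7 − 9.1 = -1.4 V < 0.7 V, so it is off. The assumption is consistent.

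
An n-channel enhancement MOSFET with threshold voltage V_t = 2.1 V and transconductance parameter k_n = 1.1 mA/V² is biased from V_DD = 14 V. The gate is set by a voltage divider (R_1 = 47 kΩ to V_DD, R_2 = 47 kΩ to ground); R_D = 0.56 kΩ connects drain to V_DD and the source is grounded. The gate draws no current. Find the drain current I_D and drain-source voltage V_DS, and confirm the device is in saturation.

V_G = V_DD·R_2/(R_1+R_2) = 14×47/94 = 7 V. With the source grounded, V_GS = V_G = 7 V.
Assume saturation: I_D = (k_n/2)(V_GS − V_t)² = (1.1/2)×(7 − 2.1)² = 0.55×4.9² = 13.2 mA.
V_DS = V_DD − I_D·R_D = 14 − 13.2×0.56 = 6.6 V.
Saturation requires V_DS ≥ V_GS − V_t = 4.9 V; 6.6 ≥ 4.9 ✓.

I_D ≈ 13 mA, V_DS ≈ 6.6 V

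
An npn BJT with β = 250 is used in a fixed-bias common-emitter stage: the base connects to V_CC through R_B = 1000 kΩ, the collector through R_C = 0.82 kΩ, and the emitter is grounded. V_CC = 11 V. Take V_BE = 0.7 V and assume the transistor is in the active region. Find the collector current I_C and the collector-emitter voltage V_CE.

Base loop: V_CC = I_B·R_B + V_BE, so I_B = (11 − 0.7)/1000 kΩ = 0.0103 mA.
In the active region I_C = β·I_B = 250 × 0.0103 = 2.58 mA.
Collector loop: V_CE = V_CC − I_C·R_C = 11 − 2.58×0.82 = 8.89 V.
Since V_CE = 8.89 V > V_CE(sat) ≈ 0.2 V, the transistor is in the active region as assumed.

I_C ≈ 2.6 mA, V_CE ≈ 8.9 V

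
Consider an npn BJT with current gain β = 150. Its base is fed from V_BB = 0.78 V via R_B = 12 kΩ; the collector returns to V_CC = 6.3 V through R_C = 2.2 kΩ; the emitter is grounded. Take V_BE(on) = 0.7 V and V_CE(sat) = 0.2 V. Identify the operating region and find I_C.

active; I_C ≈ 1 mA

Assume active. Base-emitter loop: I_B = (V_BB − V_BE)/R_B = (0.78 − 0.7)/12 = 0.00667 mA.
I_C = β·I_B = 150×0.00667 = 1 mA.
V_CE = V_CC − I_C·R_C = 6.3 − 1×2.2 = 4.1 V > V_CE(sat), so the active-region assumption holds.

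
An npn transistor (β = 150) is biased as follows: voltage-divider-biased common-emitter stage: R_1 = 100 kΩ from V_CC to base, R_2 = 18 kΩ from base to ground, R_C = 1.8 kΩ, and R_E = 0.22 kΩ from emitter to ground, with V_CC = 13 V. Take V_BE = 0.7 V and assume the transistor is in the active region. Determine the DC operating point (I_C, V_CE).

I_C ≈ 4 mA, V_CE ≈ 5 V

Thevenize the base divider: V_Th = V_CC·R_2/(R_1+R_2) = 13×18/118 = 1.98 V, R_Th = R_1‖R_2 = 15.3 kΩ.
Base-emitter loop: V_Th = I_B·R_Th + V_BE + (β+1)I_B·R_E, so I_B = (1.98 − 0.7) / (15.3 + 151×0.22) = 0.0265 mA.
I_C = β·I_B = 150×0.0265 = 3.97 mA, and I_E = (β+1)I_B = 4 mA.
V_CE = V_CC − I_C·R_C − I_E·R_E = 13 − 3.97×1.8 − 4×0.22 = 4.97 V.
V_CE = 4.97 V > 0.2 V confirms active-region operation.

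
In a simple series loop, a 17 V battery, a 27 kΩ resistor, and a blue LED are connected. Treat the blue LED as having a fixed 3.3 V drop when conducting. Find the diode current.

I ≈ 0.51 mA

KVL around the loop: 17 = V_D + I·R = 3.3 + I × 27 kΩ.
So I = (17 − 3.3) / 27 kΩ = 13.7 / 27 = 0.507 mA.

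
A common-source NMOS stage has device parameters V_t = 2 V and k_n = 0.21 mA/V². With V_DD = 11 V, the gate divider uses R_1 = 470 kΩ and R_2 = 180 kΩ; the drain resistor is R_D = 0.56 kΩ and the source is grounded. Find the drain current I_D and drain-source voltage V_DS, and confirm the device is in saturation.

I_D ≈ 0.11 mA, V_DS ≈ 11 V

V_G = V_DD·R_2/(R_1+R_2) = 11×180/650 = 3.05 V. With the source grounded, V_GS = V_G = 3.05 V.
Assume saturation: I_D = (k_n/2)(V_GS − V_t)² = (0.21/2)×(3.05 − 2)² = 0.105×1.05² = 0.115 mA.
V_DS = V_DD − I_D·R_D = 11 − 0.115×0.56 = 10.9 V.
Saturation requires V_DS ≥ V_GS − V_t = 1.05 V; 10.9 ≥ 1.05 ✓.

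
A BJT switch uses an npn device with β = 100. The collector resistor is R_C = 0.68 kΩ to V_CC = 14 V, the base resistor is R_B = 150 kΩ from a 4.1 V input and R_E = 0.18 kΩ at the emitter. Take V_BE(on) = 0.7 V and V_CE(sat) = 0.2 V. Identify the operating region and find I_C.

Assume active. Base-emitter loop: I_B = (V_BB − V_BE)/(R_B + (β+1)R_E) = (4.1 − 0.7)/(150 + 101×0.18) = 0.0202 mA.
I_C = β·I_B = 100×0.0202 = 2.02 mA.
V_CE = V_CC − I_C·R_C − I_E·R_E = 14 − 2.02×0.68 − 2.04×0.18 = 12.3 V > V_CE(sat), so the active-region assumption holds.

active; I_C ≈ 2 mA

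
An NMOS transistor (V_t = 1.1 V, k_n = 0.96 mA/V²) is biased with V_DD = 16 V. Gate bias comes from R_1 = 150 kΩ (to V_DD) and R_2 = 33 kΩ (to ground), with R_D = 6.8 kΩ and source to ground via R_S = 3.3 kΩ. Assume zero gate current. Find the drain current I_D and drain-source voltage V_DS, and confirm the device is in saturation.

I_D ≈ 0.3 mA, V_DS ≈ 13 V

V_G = V_DD·R_2/(R_1+R_2) = 16×33/183 = 2.89 V.
Assume saturation: I_D = (k_n/2)(V_GS − V_t)² with V_GS = V_G − I_D·R_S = 2.89 − 3.3·I_D.
Substituting gives 5.23·I_D² − 6.66·I_D + 1.53 = 0, with roots I_D = 0.301 or 0.972 mA.
The root I_D = 0.972 mA gives V_GS = -0.323 V ≤ V_t, so take I_D = 0.301 mA.
Then V_GS = 1.89 V and V_DS = V_DD − I_D(R_D+R_S) = 16 − 0.301×10.1 = 13 V.
Saturation requires V_DS ≥ V_GS − V_t = 0.792 V; 13 ≥ 0.792 ✓.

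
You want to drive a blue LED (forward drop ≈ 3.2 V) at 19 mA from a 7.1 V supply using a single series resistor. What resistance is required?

The resistor drops V_S − V_D = 7.1 − 3.2 = 3.9 V at 19 mA.
R = 3.9 V / 19 mA = 0.205 kΩ.

R ≈ 0.21 kΩ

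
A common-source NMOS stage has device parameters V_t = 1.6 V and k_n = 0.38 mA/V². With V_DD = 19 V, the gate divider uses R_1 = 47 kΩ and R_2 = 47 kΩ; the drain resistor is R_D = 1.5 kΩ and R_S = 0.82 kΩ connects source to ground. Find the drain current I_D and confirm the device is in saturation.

I_D ≈ 4 mA

V_G = V_DD·R_2/(R_1+R_2) = 19×47/94 = 9.5 V.
Assume saturation: I_D = (k_n/2)(V_GS − V_t)² with V_GS = V_G − I_D·R_S = 9.5 − 0.82·I_D.
Substituting gives 0.128·I_D² − 3.46·I_D + 11.9 = 0, with roots I_D = 4.02 or 23.1 mA.
The root I_D = 23.1 mA gives V_GS = -9.42 V ≤ V_t, so take I_D = 4.02 mA.
Then V_GS = 6.2 V and V_DS = V_DD − I_D(R_D+R_S) = 19 − 4.02×2.32 = 9.67 V.
Saturation requires V_DS ≥ V_GS − V_t = 4.6 V; 9.67 ≥ 4.6 ✓.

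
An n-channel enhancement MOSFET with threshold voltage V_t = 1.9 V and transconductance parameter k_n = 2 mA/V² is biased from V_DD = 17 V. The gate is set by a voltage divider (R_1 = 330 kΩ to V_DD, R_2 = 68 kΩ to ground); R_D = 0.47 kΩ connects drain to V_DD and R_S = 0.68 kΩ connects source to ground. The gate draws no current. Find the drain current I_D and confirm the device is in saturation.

V_G = V_DD·R_2/(R_1+R_2) = 17×68/398 = 2.9 V.
Assume saturation: I_D = (k_n/2)(V_GS − V_t)² with V_GS = V_G − I_D·R_S = 2.9 − 0.68·I_D.
Substituting gives 0.462·I_D² − 2.37·I_D + 1.01 = 0, with roots I_D = 0.47 or 4.65 mA.
The root I_D = 4.65 mA gives V_GS = -0.256 V ≤ V_t, so take I_D = 0.47 mA.
Then V_GS = 2.59 V and V_DS = V_DD − I_D(R_D+R_S) = 17 − 0.47×1.15 = 16.5 V.
Saturation requires V_DS ≥ V_GS − V_t = 0.685 V; 16.5 ≥ 0.685 ✓.

I_D ≈ 0.47 mA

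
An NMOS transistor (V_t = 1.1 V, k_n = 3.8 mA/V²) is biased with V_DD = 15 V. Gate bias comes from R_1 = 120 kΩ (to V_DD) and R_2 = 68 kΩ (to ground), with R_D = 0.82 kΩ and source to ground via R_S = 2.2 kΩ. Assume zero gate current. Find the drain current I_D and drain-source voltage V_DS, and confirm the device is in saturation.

I_D ≈ 1.6 mA, V_DS ≈ 10 V

V_G = V_DD·R_2/(R_1+R_2) = 15×68/188 = 5.43 V.
Assume saturation: I_D = (k_n/2)(V_GS − V_t)² with V_GS = V_G − I_D·R_S = 5.43 − 2.2·I_D.
Substituting gives 9.2·I_D² − 37.2·I_D + 35.5 = 0, with roots I_D = 1.55 or 2.49 mA.
The root I_D = 2.49 mA gives V_GS = -0.0439 V ≤ V_t, so take I_D = 1.55 mA.
Then V_GS = 2 V and V_DS = V_DD − I_D(R_D+R_S) = 15 − 1.55×3.02 = 10.3 V.
Saturation requires V_DS ≥ V_GS − V_t = 0.905 V; 10.3 ≥ 0.905 ✓.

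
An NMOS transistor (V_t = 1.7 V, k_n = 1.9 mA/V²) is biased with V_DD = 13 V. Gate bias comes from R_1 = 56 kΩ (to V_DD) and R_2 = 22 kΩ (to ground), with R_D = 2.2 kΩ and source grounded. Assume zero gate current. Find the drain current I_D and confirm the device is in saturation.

V_G = V_DD·R_2/(R_1+R_2) = 13×22/78 = 3.67 V. With the source grounded, V_GS = V_G = 3.67 V.
Assume saturation: I_D = (k_n/2)(V_GS − V_t)² = (1.9/2)×(3.67 − 1.7)² = 0.95×1.97² = 3.67 mA.
V_DS = V_DD − I_D·R_D = 13 − 3.67×2.2 = 4.92 V.
Saturation requires V_DS ≥ V_GS − V_t = 1.97 V; 4.92 ≥ 1.97 ✓.

I_D ≈ 3.7 mA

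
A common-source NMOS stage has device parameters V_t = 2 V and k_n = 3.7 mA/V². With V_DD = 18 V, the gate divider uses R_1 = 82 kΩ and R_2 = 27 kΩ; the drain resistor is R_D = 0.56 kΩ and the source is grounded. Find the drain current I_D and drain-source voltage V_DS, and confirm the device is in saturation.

I_D ≈ 11 mA, V_DS ≈ 12 V

V_G = V_DD·R_2/(R_1+R_2) = 18×27/109 = 4.46 V. With the source grounded, V_GS = V_G = 4.46 V.
Assume saturation: I_D = (k_n/2)(V_GS − V_t)² = (3.7/2)×(4.46 − 2)² = 1.85×2.46² = 11.2 mA.
V_DS = V_DD − I_D·R_D = 18 − 11.2×0.56 = 11.7 V.
Saturation requires V_DS ≥ V_GS − V_t = 2.46 V; 11.7 ≥ 2.46 ✓.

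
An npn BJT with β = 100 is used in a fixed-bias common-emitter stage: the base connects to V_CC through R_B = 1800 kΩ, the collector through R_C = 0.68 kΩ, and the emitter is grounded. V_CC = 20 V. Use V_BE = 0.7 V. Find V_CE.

V_CE ≈ 19 V

Base loop: V_CC = I_B·R_B + V_BE, so I_B = (20 − 0.7)/1800 kΩ = 0.0107 mA.
In the active region I_C = β·I_B = 100 × 0.0107 = 1.07 mA.
Collector loop: V_CE = V_CC − I_C·R_C = 20 − 1.07×0.68 = 19.3 V.
Since V_CE = 19.3 V > V_CE(sat) ≈ 0.2 V, the transistor is in the active region as assumed.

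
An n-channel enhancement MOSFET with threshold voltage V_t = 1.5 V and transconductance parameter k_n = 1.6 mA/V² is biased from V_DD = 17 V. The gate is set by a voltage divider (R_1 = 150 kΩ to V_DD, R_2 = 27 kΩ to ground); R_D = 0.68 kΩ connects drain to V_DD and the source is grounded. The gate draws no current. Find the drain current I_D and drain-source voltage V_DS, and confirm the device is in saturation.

V_G = V_DD·R_2/(R_1+R_2) = 17×27/177 = 2.59 V. With the source grounded, V_GS = V_G = 2.59 V.
Assume saturation: I_D = (k_n/2)(V_GS − V_t)² = (1.6/2)×(2.59 − 1.5)² = 0.8×1.09² = 0.956 mA.
V_DS = V_DD − I_D·R_D = 17 − 0.956×0.68 = 16.3 V.
Saturation requires V_DS ≥ V_GS − V_t = 1.09 V; 16.3 ≥ 1.09 ✓.

I_D ≈ 0.96 mA, V_DS ≈ 16 V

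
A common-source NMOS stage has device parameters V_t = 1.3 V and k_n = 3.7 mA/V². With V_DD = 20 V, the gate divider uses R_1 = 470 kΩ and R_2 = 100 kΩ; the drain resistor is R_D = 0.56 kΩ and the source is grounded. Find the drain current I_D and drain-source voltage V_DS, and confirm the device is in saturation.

V_G = V_DD·R_2/(R_1+R_2) = 20×100/570 = 3.51 V. With the source grounded, V_GS = V_G = 3.51 V.
Assume saturation: I_D = (k_n/2)(V_GS − V_t)² = (3.7/2)×(3.51 − 1.3)² = 1.85×2.21² = 9.03 mA.
V_DS = V_DD − I_D·R_D = 20 − 9.03×0.56 = 14.9 V.
Saturation requires V_DS ≥ V_GS − V_t = 2.21 V; 14.9 ≥ 2.21 ✓.

I_D ≈ 9 mA, V_DS ≈ 15 V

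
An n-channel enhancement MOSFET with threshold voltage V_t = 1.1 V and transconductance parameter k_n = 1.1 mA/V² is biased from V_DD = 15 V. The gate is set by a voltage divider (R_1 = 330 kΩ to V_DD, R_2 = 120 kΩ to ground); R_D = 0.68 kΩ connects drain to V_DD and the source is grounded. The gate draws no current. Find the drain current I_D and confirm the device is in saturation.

I_D ≈ 4.6 mA

V_G = V_DD·R_2/(R_1+R_2) = 15×120/450 = 4 V. With the source grounded, V_GS = V_G = 4 V.
Assume saturation: I_D = (k_n/2)(V_GS − V_t)² = (1.1/2)×(4 − 1.1)² = 0.55×2.9² = 4.63 mA.
V_DS = V_DD − I_D·R_D = 15 − 4.63×0.68 = 11.9 V.
Saturation requires V_DS ≥ V_GS − V_t = 2.9 V; 11.9 ≥ 2.9 ✓.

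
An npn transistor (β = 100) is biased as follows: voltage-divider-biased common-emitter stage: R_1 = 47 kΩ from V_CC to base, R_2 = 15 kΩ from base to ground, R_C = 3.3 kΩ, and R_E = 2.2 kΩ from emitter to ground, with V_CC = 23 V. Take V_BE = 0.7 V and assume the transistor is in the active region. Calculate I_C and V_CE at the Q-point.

Thevenize the base divider: V_Th = V_CC·R_2/(R_1+R_2) = 23×15/62 = 5.56 V, R_Th = R_1‖R_2 = 11.4 kΩ.
Base-emitter loop: V_Th = I_B·R_Th + V_BE + (β+1)I_B·R_E, so I_B = (5.56 − 0.7) / (11.4 + 101×2.2) = 0.0208 mA.
I_C = β·I_B = 100×0.0208 = 2.08 mA, and I_E = (β+1)I_B = 2.1 mA.
V_CE = V_CC − I_C·R_C − I_E·R_E = 23 − 2.08×3.3 − 2.1×2.2 = 11.5 V.
V_CE = 11.5 V > 0.2 V confirms active-region operation.

I_C ≈ 2.1 mA, V_CE ≈ 11 V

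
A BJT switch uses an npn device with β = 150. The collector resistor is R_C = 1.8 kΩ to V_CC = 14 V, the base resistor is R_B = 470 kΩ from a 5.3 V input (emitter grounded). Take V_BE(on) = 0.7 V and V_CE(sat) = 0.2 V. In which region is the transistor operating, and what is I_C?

Assume active. Base-emitter loop: I_B = (V_BB − V_BE)/R_B = (5.3 − 0.7)/470 = 0.00979 mA.
I_C = β·I_B = 150×0.00979 = 1.47 mA.
V_CE = V_CC − I_C·R_C = 14 − 1.47×1.8 = 11.4 V > V_CE(sat), so the active-region assumption holds.

active; I_C ≈ 1.5 mA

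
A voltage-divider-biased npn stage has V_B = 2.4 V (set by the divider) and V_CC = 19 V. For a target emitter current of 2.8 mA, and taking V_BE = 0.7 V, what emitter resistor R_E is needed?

V_E = V_B − V_BE = 2.4 − 0.7 = 1.7 V.
R_E = V_E / I_E = 1.7 / 2.8 = 0.607 kΩ.

R_E ≈ 0.61 kΩ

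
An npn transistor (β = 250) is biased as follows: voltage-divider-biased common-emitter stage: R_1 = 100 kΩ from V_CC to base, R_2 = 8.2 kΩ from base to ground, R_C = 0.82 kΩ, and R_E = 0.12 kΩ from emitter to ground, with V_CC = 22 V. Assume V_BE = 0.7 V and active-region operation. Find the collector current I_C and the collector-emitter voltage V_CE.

Thevenize the base divider: V_Th = V_CC·R_2/(R_1+R_2) = 22×8.2/108 = 1.67 V, R_Th = R_1‖R_2 = 7.58 kΩ.
Base-emitter loop: V_Th = I_B·R_Th + V_BE + (β+1)I_B·R_E, so I_B = (1.67 − 0.7) / (7.58 + 251×0.12) = 0.0257 mA.
I_C = β·I_B = 250×0.0257 = 6.41 mA, and I_E = (β+1)I_B = 6.44 mA.
V_CE = V_CC − I_C·R_C − I_E·R_E = 22 − 6.41×0.82 − 6.44×0.12 = 16 V.
V_CE = 16 V > 0.2 V confirms active-region operation.

I_C ≈ 6.4 mA, V_CE ≈ 16 V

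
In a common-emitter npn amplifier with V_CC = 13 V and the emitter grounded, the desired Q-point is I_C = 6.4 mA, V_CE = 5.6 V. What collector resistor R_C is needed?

Collector loop: V_CC = I_C·R_C + V_CE.
R_C = (V_CC − V_CE)/I_C = (13 − 5.6)/6.4 = 1.16 kΩ.

R_C ≈ 1.2 kΩ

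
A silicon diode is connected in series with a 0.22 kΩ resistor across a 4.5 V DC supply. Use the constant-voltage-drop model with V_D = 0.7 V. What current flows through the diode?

KVL around the loop: 4.5 = V_D + I·R = 0.7 + I × 0.22 kΩ.
So I = (4.5 − 0.7) / 0.22 kΩ = 3.8 / 0.22 = 17.3 mA.

I ≈ 17 mA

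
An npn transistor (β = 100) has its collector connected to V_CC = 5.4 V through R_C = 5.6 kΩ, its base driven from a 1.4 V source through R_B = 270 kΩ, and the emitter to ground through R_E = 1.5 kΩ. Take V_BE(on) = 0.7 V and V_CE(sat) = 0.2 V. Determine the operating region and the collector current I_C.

active; I_C ≈ 0.17 mA

Assume active. Base-emitter loop: I_B = (V_BB − V_BE)/(R_B + (β+1)R_E) = (1.4 − 0.7)/(270 + 101×1.5) = 0.00166 mA.
I_C = β·I_B = 100×0.00166 = 0.166 mA.
V_CE = V_CC − I_C·R_C − I_E·R_E = 5.4 − 0.166×5.6 − 0.168×1.5 = 4.22 V > V_CE(sat), so the active-region assumption holds.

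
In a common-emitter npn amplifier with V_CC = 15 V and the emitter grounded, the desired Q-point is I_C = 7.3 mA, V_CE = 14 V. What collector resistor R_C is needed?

Collector loop: V_CC = I_C·R_C + V_CE.
R_C = (V_CC − V_CE)/I_C = (15 − 14)/7.3 = 0.137 kΩ.

R_C ≈ 0.14 kΩ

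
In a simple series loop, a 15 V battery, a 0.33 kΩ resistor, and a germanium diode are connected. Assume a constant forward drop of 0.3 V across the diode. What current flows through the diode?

KVL around the loop: 15 = V_D + I·R = 0.3 + I × 0.33 kΩ.
So I = (15 − 0.3) / 0.33 kΩ = 14.7 / 0.33 = 44.5 mA.

I ≈ 45 mA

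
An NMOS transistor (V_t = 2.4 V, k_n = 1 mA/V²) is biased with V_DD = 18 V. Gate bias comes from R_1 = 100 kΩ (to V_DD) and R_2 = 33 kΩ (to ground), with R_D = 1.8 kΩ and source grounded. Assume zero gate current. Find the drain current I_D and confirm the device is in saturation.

V_G = V_DD·R_2/(R_1+R_2) = 18×33/133 = 4.47 V. With the source grounded, V_GS = V_G = 4.47 V.
Assume saturation: I_D = (k_n/2)(V_GS − V_t)² = (1/2)×(4.47 − 2.4)² = 0.5×2.07² = 2.13 mA.
V_DS = V_DD − I_D·R_D = 18 − 2.13×1.8 = 14.2 V.
Saturation requires V_DS ≥ V_GS − V_t = 2.07 V; 14.2 ≥ 2.07 ✓.

I_D ≈ 2.1 mA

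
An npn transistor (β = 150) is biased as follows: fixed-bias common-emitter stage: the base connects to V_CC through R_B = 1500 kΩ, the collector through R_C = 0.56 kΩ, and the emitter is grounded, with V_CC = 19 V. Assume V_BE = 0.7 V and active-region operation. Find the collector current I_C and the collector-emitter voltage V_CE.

Base loop: V_CC = I_B·R_B + V_BE, so I_B = (19 − 0.7)/1500 kΩ = 0.0122 mA.
In the active region I_C = β·I_B = 150 × 0.0122 = 1.83 mA.
Collector loop: V_CE = V_CC − I_C·R_C = 19 − 1.83×0.56 = 18 V.
Since V_CE = 18 V > V_CE(sat) ≈ 0.2 V, the transistor is in the active region as assumed.

I_C ≈ 1.8 mA, V_CE ≈ 18 V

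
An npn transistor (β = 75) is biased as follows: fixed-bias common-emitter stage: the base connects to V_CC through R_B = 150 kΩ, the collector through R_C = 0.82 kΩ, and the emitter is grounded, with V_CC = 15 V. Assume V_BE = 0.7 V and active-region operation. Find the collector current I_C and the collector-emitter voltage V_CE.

I_C ≈ 7.2 mA, V_CE ≈ 9.1 V

Base loop: V_CC = I_B·R_B + V_BE, so I_B = (15 − 0.7)/150 kΩ = 0.0953 mA.
In the active region I_C = β·I_B = 75 × 0.0953 = 7.15 mA.
Collector loop: V_CE = V_CC − I_C·R_C = 15 − 7.15×0.82 = 9.14 V.
Since V_CE = 9.14 V > V_CE(sat) ≈ 0.2 V, the transistor is in the active region as assumed.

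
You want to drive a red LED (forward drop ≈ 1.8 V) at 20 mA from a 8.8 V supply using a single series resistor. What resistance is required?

The resistor drops V_S − V_D = 8.8 − 1.8 = 7 V at 20 mA.
R = 7 V / 20 mA = 0.35 kΩ.

R ≈ 0.35 kΩ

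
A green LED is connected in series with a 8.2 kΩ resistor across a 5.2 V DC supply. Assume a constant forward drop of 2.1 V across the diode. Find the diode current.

KVL around the loop: 5.2 = V_D + I·R = 2.1 + I × 8.2 kΩ.
So I = (5.2 − 2.1) / 8.2 kΩ = 3.1 / 8.2 = 0.378 mA.

I ≈ 0.38 mA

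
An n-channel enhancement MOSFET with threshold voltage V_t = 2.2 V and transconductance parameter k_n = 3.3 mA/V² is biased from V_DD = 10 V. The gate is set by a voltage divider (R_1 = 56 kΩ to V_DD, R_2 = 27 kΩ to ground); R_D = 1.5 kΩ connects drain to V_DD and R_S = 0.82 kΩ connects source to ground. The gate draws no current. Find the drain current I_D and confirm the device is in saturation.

I_D ≈ 0.57 mA

V_G = V_DD·R_2/(R_1+R_2) = 10×27/83 = 3.25 V.
Assume saturation: I_D = (k_n/2)(V_GS − V_t)² with V_GS = V_G − I_D·R_S = 3.25 − 0.82·I_D.
Substituting gives 1.11·I_D² − 3.85·I_D + 1.83 = 0, with roots I_D = 0.568 or 2.9 mA.
The root I_D = 2.9 mA gives V_GS = 0.874 V ≤ V_t, so take I_D = 0.568 mA.
Then V_GS = 2.79 V and V_DS = V_DD − I_D(R_D+R_S) = 10 − 0.568×2.32 = 8.68 V.
Saturation requires V_DS ≥ V_GS − V_t = 0.587 V; 8.68 ≥ 0.587 ✓.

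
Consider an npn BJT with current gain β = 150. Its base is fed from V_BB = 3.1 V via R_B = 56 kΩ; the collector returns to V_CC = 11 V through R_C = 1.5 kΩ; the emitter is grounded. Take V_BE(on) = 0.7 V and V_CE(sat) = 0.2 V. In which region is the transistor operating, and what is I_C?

active; I_C ≈ 6.4 mA

Assume active. Base-emitter loop: I_B = (V_BB − V_BE)/R_B = (3.1 − 0.7)/56 = 0.0429 mA.
I_C = β·I_B = 150×0.0429 = 6.43 mA.
V_CE = V_CC − I_C·R_C = 11 − 6.43×1.5 = 1.36 V > V_CE(sat), so the active-region assumption holds.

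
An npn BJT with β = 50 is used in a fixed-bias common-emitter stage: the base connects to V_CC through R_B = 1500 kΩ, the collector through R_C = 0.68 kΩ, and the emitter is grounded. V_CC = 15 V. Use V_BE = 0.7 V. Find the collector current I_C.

I_C ≈ 0.48 mA

Base loop: V_CC = I_B·R_B + V_BE, so I_B = (15 − 0.7)/1500 kΩ = 0.00953 mA.
In the active region I_C = β·I_B = 50 × 0.00953 = 0.477 mA.
Collector loop: V_CE = V_CC − I_C·R_C = 15 − 0.477×0.68 = 14.7 V.
Since V_CE = 14.7 V > V_CE(sat) ≈ 0.2 V, the transistor is in the active region as assumed.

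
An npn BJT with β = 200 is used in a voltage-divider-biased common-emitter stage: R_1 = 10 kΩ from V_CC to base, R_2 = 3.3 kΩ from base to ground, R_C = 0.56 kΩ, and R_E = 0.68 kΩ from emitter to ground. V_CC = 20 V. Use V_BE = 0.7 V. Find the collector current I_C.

Thevenize the base divider: V_Th = V_CC·R_2/(R_1+R_2) = 20×3.3/13.3 = 4.96 V, R_Th = R_1‖R_2 = 2.48 kΩ.
Base-emitter loop: V_Th = I_B·R_Th + V_BE + (β+1)I_B·R_E, so I_B = (4.96 − 0.7) / (2.48 + 201×0.68) = 0.0306 mA.
I_C = β·I_B = 200×0.0306 = 6.13 mA, and I_E = (β+1)I_B = 6.16 mA.
V_CE = V_CC − I_C·R_C − I_E·R_E = 20 − 6.13×0.56 − 6.16×0.68 = 12.4 V.
V_CE = 12.4 V > 0.2 V confirms active-region operation.

I_C ≈ 6.1 mA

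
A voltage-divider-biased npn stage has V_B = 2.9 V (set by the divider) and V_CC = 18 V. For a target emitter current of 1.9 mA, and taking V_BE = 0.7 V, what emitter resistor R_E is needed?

V_E = V_B − V_BE = 2.9 − 0.7 = 2.2 V.
R_E = V_E / I_E = 2.2 / 1.9 = 1.16 kΩ.

R_E ≈ 1.2 kΩ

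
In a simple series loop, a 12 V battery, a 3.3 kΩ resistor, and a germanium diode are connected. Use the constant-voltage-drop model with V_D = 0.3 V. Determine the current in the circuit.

KVL around the loop: 12 = V_D + I·R = 0.3 + I × 3.3 kΩ.
So I = (12 − 0.3) / 3.3 kΩ = 11.7 / 3.3 = 3.55 mA.

I ≈ 3.5 mA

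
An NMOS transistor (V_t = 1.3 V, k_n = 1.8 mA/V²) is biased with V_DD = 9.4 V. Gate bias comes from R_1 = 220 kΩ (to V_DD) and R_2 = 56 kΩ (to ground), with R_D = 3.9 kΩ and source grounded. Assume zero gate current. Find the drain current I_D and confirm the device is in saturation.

I_D ≈ 0.33 mA

V_G = V_DD·R_2/(R_1+R_2) = 9.4×56/276 = 1.91 V. With the source grounded, V_GS = V_G = 1.91 V.
Assume saturation: I_D = (k_n/2)(V_GS − V_t)² = (1.8/2)×(1.91 − 1.3)² = 0.9×0.607² = 0.332 mA.
V_DS = V_DD − I_D·R_D = 9.4 − 0.332×3.9 = 8.11 V.
Saturation requires V_DS ≥ V_GS − V_t = 0.607 V; 8.11 ≥ 0.607 ✓.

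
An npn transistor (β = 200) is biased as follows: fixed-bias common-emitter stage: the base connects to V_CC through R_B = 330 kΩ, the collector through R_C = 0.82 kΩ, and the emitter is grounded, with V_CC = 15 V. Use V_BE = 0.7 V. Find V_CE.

V_CE ≈ 7.9 V

Base loop: V_CC = I_B·R_B + V_BE, so I_B = (15 − 0.7)/330 kΩ = 0.0433 mA.
In the active region I_C = β·I_B = 200 × 0.0433 = 8.67 mA.
Collector loop: V_CE = V_CC − I_C·R_C = 15 − 8.67×0.82 = 7.89 V.
Since V_CE = 7.89 V > V_CE(sat) ≈ 0.2 V, the transistor is in the active region as assumed.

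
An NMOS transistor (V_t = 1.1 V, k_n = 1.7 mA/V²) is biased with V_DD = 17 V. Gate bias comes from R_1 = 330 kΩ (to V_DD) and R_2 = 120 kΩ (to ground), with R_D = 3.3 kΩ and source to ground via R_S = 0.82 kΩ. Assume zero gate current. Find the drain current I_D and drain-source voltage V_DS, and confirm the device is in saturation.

I_D ≈ 2.2 mA, V_DS ≈ 7.9 V

V_G = V_DD·R_2/(R_1+R_2) = 17×120/450 = 4.53 V.
Assume saturation: I_D = (k_n/2)(V_GS − V_t)² with V_GS = V_G − I_D·R_S = 4.53 − 0.82·I_D.
Substituting gives 0.572·I_D² − 5.79·I_D + 10 = 0, with roots I_D = 2.22 or 7.91 mA.
The root I_D = 7.91 mA gives V_GS = -1.95 V ≤ V_t, so take I_D = 2.22 mA.
Then V_GS = 2.72 V and V_DS = V_DD − I_D(R_D+R_S) = 17 − 2.22×4.12 = 7.86 V.
Saturation requires V_DS ≥ V_GS − V_t = 1.62 V; 7.86 ≥ 1.62 ✓.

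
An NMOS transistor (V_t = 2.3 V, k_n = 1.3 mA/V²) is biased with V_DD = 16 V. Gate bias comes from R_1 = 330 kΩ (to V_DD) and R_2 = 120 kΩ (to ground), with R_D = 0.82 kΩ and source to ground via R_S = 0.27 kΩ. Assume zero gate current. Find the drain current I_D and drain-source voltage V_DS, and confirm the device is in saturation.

V_G = V_DD·R_2/(R_1+R_2) = 16×120/450 = 4.27 V.
Assume saturation: I_D = (k_n/2)(V_GS − V_t)² with V_GS = V_G − I_D·R_S = 4.27 − 0.27·I_D.
Substituting gives 0.0474·I_D² − 1.69·I_D + 2.51 = 0, with roots I_D = 1.56 or 34.1 mA.
The root I_D = 34.1 mA gives V_GS = -4.94 V ≤ V_t, so take I_D = 1.56 mA.
Then V_GS = 3.85 V and V_DS = V_DD − I_D(R_D+R_S) = 16 − 1.56×1.09 = 14.3 V.
Saturation requires V_DS ≥ V_GS − V_t = 1.55 V; 14.3 ≥ 1.55 ✓.

I_D ≈ 1.6 mA, V_DS ≈ 14 V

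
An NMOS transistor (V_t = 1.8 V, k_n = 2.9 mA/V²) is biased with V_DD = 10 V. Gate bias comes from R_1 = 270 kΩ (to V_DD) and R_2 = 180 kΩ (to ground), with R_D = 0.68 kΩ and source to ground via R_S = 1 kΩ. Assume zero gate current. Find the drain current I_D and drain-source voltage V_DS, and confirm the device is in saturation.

I_D ≈ 1.3 mA, V_DS ≈ 7.9 V

V_G = V_DD·R_2/(R_1+R_2) = 10×180/450 = 4 V.
Assume saturation: I_D = (k_n/2)(V_GS − V_t)² with V_GS = V_G − I_D·R_S = 4 − 1·I_D.
Substituting gives 1.45·I_D² − 7.38·I_D + 7.02 = 0, with roots I_D = 1.27 or 3.82 mA.
The root I_D = 3.82 mA gives V_GS = 0.176 V ≤ V_t, so take I_D = 1.27 mA.
Then V_GS = 2.73 V and V_DS = V_DD − I_D(R_D+R_S) = 10 − 1.27×1.68 = 7.87 V.
Saturation requires V_DS ≥ V_GS − V_t = 0.934 V; 7.87 ≥ 0.934 ✓.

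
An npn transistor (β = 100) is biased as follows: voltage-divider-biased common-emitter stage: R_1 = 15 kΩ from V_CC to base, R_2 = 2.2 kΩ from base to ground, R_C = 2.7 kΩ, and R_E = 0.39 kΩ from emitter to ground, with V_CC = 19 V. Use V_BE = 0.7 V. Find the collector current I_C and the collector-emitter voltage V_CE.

Thevenize the base divider: V_Th = V_CC·R_2/(R_1+R_2) = 19×2.2/17.2 = 2.43 V, R_Th = R_1‖R_2 = 1.92 kΩ.
Base-emitter loop: V_Th = I_B·R_Th + V_BE + (β+1)I_B·R_E, so I_B = (2.43 − 0.7) / (1.92 + 101×0.39) = 0.0419 mA.
I_C = β·I_B = 100×0.0419 = 4.19 mA, and I_E = (β+1)I_B = 4.23 mA.
V_CE = V_CC − I_C·R_C − I_E·R_E = 19 − 4.19×2.7 − 4.23×0.39 = 6.04 V.
V_CE = 6.04 V > 0.2 V confirms active-region operation.

I_C ≈ 4.2 mA, V_CE ≈ 6 V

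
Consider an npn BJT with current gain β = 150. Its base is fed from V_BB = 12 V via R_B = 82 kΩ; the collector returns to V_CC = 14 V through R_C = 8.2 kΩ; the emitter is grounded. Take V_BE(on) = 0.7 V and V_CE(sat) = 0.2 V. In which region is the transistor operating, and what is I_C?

Assume active: I_B = (12 − 0.7)/82 = 0.138 mA, giving I_C = β·I_B = 20.7 mA.
But then V_CE = 14 − 20.7×8.2 = -156 V < V_CE(sat) = 0.2 V — impossible in the active region.
So the transistor is saturated. With V_CE = 0.2 V, I_C = (V_CC − 0.2)/R_C = 13.8/8.2 = 1.68 mA.
Check: β·I_B = 20.7 mA > I_C = 1.68 mA, confirming saturation.

saturation; I_C ≈ 1.7 mA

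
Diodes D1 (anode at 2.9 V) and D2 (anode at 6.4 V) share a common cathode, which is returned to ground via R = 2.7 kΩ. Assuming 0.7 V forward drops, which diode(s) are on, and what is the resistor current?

Only D2 conducts; I_R ≈ 2.1 mA

Assume both conduct. Then node N would need to be at both 2.9−0.7 = 2.2 V and 6.4−0.7 = 5.7 V, which is impossible.
Assume only D2 conducts: V_N = 6.4 − 0.7 = 5.7 V, so I_R = 5.7/2.7 = 2.11 mA.
Check D1: its anode-to-cathode voltage is 2.9 − 5.7 = -2.8 V < 0.7 V, so it is off. The assumption is consistent.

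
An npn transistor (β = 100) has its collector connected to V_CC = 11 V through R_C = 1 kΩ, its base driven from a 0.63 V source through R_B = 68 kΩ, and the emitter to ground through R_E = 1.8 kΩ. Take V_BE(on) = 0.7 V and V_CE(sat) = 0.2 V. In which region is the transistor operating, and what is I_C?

V_BB = 0.63 V ≤ V_BE(on) = 0.7 V, so the base-emitter junction is not forward biased.
The transistor is in cutoff: I_B = I_C = 0.

cutoff; I_C ≈ 0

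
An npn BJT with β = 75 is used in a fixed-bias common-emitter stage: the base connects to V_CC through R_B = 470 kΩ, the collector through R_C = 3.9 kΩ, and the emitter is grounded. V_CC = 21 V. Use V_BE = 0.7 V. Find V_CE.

V_CE ≈ 8.4 V

Base loop: V_CC = I_B·R_B + V_BE, so I_B = (21 − 0.7)/470 kΩ = 0.0432 mA.
In the active region I_C = β·I_B = 75 × 0.0432 = 3.24 mA.
Collector loop: V_CE = V_CC − I_C·R_C = 21 − 3.24×3.9 = 8.37 V.
Since V_CE = 8.37 V > V_CE(sat) ≈ 0.2 V, the transistor is in the active region as assumed.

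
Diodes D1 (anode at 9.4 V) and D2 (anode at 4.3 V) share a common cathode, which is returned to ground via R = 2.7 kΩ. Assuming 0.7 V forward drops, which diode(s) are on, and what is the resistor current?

Only D1 conducts; I_R ≈ 3.2 mA

Assume both conduct. Then node N would need to be at both 9.4−0.7 = 8.7 V and 4.3−0.7 = 3.6 V, which is impossible.
Assume only D1 conducts: V_N = 9.4 − 0.7 = 8.7 V, so I_R = 8.7/2.7 = 3.22 mA.
Check D2: its anode-to-cathode voltage is 4.3 − 8.7 = -4.4 V < 0.7 V, so it is off. The assumption is consistent.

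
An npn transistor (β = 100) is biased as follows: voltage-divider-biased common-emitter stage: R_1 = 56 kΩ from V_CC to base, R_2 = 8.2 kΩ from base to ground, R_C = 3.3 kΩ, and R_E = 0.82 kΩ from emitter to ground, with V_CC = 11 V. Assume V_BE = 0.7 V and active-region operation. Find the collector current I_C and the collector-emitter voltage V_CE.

I_C ≈ 0.78 mA, V_CE ≈ 7.8 V

Thevenize the base divider: V_Th = V_CC·R_2/(R_1+R_2) = 11×8.2/64.2 = 1.4 V, R_Th = R_1‖R_2 = 7.15 kΩ.
Base-emitter loop: V_Th = I_B·R_Th + V_BE + (β+1)I_B·R_E, so I_B = (1.4 − 0.7) / (7.15 + 101×0.82) = 0.00784 mA.
I_C = β·I_B = 100×0.00784 = 0.784 mA, and I_E = (β+1)I_B = 0.791 mA.
V_CE = V_CC − I_C·R_C − I_E·R_E = 11 − 0.784×3.3 − 0.791×0.82 = 7.77 V.
V_CE = 7.77 V > 0.2 V confirms active-region operation.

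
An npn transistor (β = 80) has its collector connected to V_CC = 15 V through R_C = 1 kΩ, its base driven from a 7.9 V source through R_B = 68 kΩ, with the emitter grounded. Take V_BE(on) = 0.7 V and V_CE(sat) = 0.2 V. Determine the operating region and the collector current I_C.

Assume active. Base-emitter loop: I_B = (V_BB − V_BE)/R_B = (7.9 − 0.7)/68 = 0.106 mA.
I_C = β·I_B = 80×0.106 = 8.47 mA.
V_CE = V_CC − I_C·R_C = 15 − 8.47×1 = 6.53 V > V_CE(sat), so the active-region assumption holds.

active; I_C ≈ 8.5 mA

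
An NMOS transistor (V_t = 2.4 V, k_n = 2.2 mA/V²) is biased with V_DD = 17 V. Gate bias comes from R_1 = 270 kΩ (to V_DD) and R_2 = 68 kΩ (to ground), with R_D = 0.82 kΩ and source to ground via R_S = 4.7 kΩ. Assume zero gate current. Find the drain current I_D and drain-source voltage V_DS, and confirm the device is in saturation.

V_G = V_DD·R_2/(R_1+R_2) = 17×68/338 = 3.42 V.
Assume saturation: I_D = (k_n/2)(V_GS − V_t)² with V_GS = V_G − I_D·R_S = 3.42 − 4.7·I_D.
Substituting gives 24.3·I_D² − 11.5·I_D + 1.14 = 0, with roots I_D = 0.141 or 0.334 mA.
The root I_D = 0.334 mA gives V_GS = 1.85 V ≤ V_t, so take I_D = 0.141 mA.
Then V_GS = 2.76 V and V_DS = V_DD − I_D(R_D+R_S) = 17 − 0.141×5.52 = 16.2 V.
Saturation requires V_DS ≥ V_GS − V_t = 0.358 V; 16.2 ≥ 0.358 ✓.

I_D ≈ 0.14 mA, V_DS ≈ 16 V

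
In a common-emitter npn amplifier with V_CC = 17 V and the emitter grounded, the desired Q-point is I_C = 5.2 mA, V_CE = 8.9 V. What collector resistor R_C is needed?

Collector loop: V_CC = I_C·R_C + V_CE.
R_C = (V_CC − V_CE)/I_C = (17 − 8.9)/5.2 = 1.56 kΩ.

R_C ≈ 1.6 kΩ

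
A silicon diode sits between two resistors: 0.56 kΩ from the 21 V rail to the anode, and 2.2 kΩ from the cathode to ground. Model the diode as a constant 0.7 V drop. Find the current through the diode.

I ≈ 7.4 mA

The two resistors are in series with the diode, so KVL gives 21 = I·0.56 + 0.7 + I·2.2.
I = (21 − 0.7) / (0.56 + 2.2) kΩ = 20.3 / 2.76 = 7.36 mA.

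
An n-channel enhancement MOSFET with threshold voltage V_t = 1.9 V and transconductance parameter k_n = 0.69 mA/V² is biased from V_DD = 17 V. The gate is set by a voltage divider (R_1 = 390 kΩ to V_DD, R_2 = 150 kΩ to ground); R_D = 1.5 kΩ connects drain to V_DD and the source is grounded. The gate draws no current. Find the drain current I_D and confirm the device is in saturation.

V_G = V_DD·R_2/(R_1+R_2) = 17×150/540 = 4.72 V. With the source grounded, V_GS = V_G = 4.72 V.
Assume saturation: I_D = (k_n/2)(V_GS − V_t)² = (0.69/2)×(4.72 − 1.9)² = 0.345×2.82² = 2.75 mA.
V_DS = V_DD − I_D·R_D = 17 − 2.75×1.5 = 12.9 V.
Saturation requires V_DS ≥ V_GS − V_t = 2.82 V; 12.9 ≥ 2.82 ✓.

I_D ≈ 2.7 mA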